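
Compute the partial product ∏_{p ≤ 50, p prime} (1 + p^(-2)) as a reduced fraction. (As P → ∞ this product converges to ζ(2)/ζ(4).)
∏ = 101793085732936000000000/67237345888235944242129

The primes p ≤ 50 are [2, 3, 5, 7, 11, 13, 17, 19, 23, 29, 31, 37, 41, 43, 47]. For each, (1 + 1/p^2) = (p^2 + 1)/p^2. Multiplying these fractions over p ∈ [2, 3, 5, 7, 11, 13, 17, 19, 23, 29, 31, 37, 41, 43, 47] gives 101793085732936000000000/67237345888235944242129. (In the limit P → ∞ this tends to ζ(2)/ζ(4).)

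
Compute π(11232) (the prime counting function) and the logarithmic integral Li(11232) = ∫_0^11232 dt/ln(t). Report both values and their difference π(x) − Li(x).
π(11232) = 1357;  Li(11232) ≈ 1379.05;  π(x) − Li(x) ≈ -22.05.

Direct count of primes ≤ 11232 gives π(11232) = 1357. Numerical evaluation of the logarithmic integral gives Li(11232) ≈ 1379.05. The difference π(x) − Li(x) ≈ -22.05 is typically negative for small/moderate x (Li(x) overestimates), though Littlewood's theorem shows this sign changes infinitely often.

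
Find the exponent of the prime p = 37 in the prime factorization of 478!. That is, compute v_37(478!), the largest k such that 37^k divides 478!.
v_37(478!) = 12

Legendre's formula: v_p(n!) = Σ_{k ≥ 1} ⌊n / p^k⌋. For p = 37, n = 478, the terms are:
  ⌊478/37^1⌋ = ⌊478/37⌋ = 12
(the next term ⌊478/37^2⌋ = 0, terminating the sum). Summing: v_37(478!) = 12 = 12.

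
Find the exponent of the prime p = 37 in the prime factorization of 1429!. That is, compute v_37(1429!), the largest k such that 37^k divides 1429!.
v_37(1429!) = 39

Legendre's formula: v_p(n!) = Σ_{k ≥ 1} ⌊n / p^k⌋. For p = 37, n = 1429, the terms are:
  ⌊1429/37^1⌋ = ⌊1429/37⌋ = 38
  ⌊1429/37^2⌋ = ⌊1429/1369⌋ = 1
(the next term ⌊1429/37^3⌋ = 0, terminating the sum). Summing: v_37(1429!) = 38 + 1 = 39.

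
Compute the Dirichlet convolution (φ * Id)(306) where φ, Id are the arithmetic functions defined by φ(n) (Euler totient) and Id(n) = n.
(φ * Id)(306) = 2079

Divisors of 306: [1, 2, 3, 6, 9, 17, 18, 34, 51, 102, 153, 306]. For each d | 306:
  d = 1: φ(1) · Id(306/1) = 1 · 306 = 306
  d = 2: φ(2) · Id(306/2) = 1 · 153 = 153
  d = 3: φ(3) · Id(306/3) = 2 · 102 = 204
  d = 6: φ(6) · Id(306/6) = 2 · 51 = 102
  d = 9: φ(9) · Id(306/9) = 6 · 34 = 204
  d = 17: φ(17) · Id(306/17) = 16 · 18 = 288
  d = 18: φ(18) · Id(306/18) = 6 · 17 = 102
  d = 34: φ(34) · Id(306/34) = 16 · 9 = 144
  d = 51: φ(51) · Id(306/51) = 32 · 6 = 192
  d = 102: φ(102) · Id(306/102) = 32 · 3 = 96
  d = 153: φ(153) · Id(306/153) = 96 · 2 = 192
  d = 306: φ(306) · Id(306/306) = 96 · 1 = 96
Summing: (φ * Id)(306) = 306 + 153 + 204 + 102 + 204 + 288 + 102 + 144 + 192 + 96 + 192 + 96 = 2079.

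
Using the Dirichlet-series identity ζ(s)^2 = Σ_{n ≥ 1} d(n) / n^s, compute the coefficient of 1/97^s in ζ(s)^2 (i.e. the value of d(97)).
d(97) = 2

ζ(s)^2 = (Σ 1/m^s)(Σ 1/k^s). The coefficient of 1/n^s in the product is the number of ordered pairs (m, k) with mk = n, which equals d(n). For n = 97, divisors are [1, 97], so d(97) = 2.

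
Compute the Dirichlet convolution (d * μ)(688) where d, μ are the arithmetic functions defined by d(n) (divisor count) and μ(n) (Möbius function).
(d * μ)(688) = 1

Divisors of 688: [1, 2, 4, 8, 16, 43, 86, 172, 344, 688]. For each d | 688:
  d = 1: d(1) · μ(688/1) = 1 · 0 = 0
  d = 2: d(2) · μ(688/2) = 2 · 0 = 0
  d = 4: d(4) · μ(688/4) = 3 · 0 = 0
  d = 8: d(8) · μ(688/8) = 4 · 1 = 4
  d = 16: d(16) · μ(688/16) = 5 · -1 = -5
  d = 43: d(43) · μ(688/43) = 2 · 0 = 0
  d = 86: d(86) · μ(688/86) = 4 · 0 = 0
  d = 172: d(172) · μ(688/172) = 6 · 0 = 0
  d = 344: d(344) · μ(688/344) = 8 · -1 = -8
  d = 688: d(688) · μ(688/688) = 10 · 1 = 10
Summing: (d * μ)(688) = 0 + 0 + 0 + 4 + -5 + 0 + 0 + 0 + -8 + 10 = 1.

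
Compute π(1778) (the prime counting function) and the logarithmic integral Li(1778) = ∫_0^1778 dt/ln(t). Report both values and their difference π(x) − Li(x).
π(1778) = 275;  Li(1778) ≈ 285.38;  π(x) − Li(x) ≈ -10.38.

Direct count of primes ≤ 1778 gives π(1778) = 275. Numerical evaluation of the logarithmic integral gives Li(1778) ≈ 285.38. The difference π(x) − Li(x) ≈ -10.38 is typically negative for small/moderate x (Li(x) overestimates), though Littlewood's theorem shows this sign changes infinitely often.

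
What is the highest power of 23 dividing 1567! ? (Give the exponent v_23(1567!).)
v_23(1567!) = 70

Legendre's formula: v_p(n!) = Σ_{k ≥ 1} ⌊n / p^k⌋. For p = 23, n = 1567, the terms are:
  ⌊1567/23^1⌋ = ⌊1567/23⌋ = 68
  ⌊1567/23^2⌋ = ⌊1567/529⌋ = 2
(the next term ⌊1567/23^3⌋ = 0, terminating the sum). Summing: v_23(1567!) = 68 + 2 = 70.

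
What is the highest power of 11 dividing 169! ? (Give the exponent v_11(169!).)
v_11(169!) = 16

Legendre's formula: v_p(n!) = Σ_{k ≥ 1} ⌊n / p^k⌋. For p = 11, n = 169, the terms are:
  ⌊169/11^1⌋ = ⌊169/11⌋ = 15
  ⌊169/11^2⌋ = ⌊169/121⌋ = 1
(the next term ⌊169/11^3⌋ = 0, terminating the sum). Summing: v_11(169!) = 15 + 1 = 16.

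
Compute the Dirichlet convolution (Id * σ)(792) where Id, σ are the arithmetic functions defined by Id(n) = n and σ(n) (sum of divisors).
(Id * σ)(792) = 38318

Divisors of 792: [1, 2, 3, 4, 6, 8, 9, 11, 12, 18, 22, 24, 33, 36, 44, 66, 72, 88, 99, 132, 198, 264, 396, 792]. For each d | 792:
  d = 1: Id(1) · σ(792/1) = 1 · 2340 = 2340
  d = 2: Id(2) · σ(792/2) = 2 · 1092 = 2184
  d = 3: Id(3) · σ(792/3) = 3 · 720 = 2160
  d = 4: Id(4) · σ(792/4) = 4 · 468 = 1872
  d = 6: Id(6) · σ(792/6) = 6 · 336 = 2016
  d = 8: Id(8) · σ(792/8) = 8 · 156 = 1248
  d = 9: Id(9) · σ(792/9) = 9 · 180 = 1620
  d = 11: Id(11) · σ(792/11) = 11 · 195 = 2145
  d = 12: Id(12) · σ(792/12) = 12 · 144 = 1728
  d = 18: Id(18) · σ(792/18) = 18 · 84 = 1512
  d = 22: Id(22) · σ(792/22) = 22 · 91 = 2002
  d = 24: Id(24) · σ(792/24) = 24 · 48 = 1152
  d = 33: Id(33) · σ(792/33) = 33 · 60 = 1980
  d = 36: Id(36) · σ(792/36) = 36 · 36 = 1296
  d = 44: Id(44) · σ(792/44) = 44 · 39 = 1716
  d = 66: Id(66) · σ(792/66) = 66 · 28 = 1848
  d = 72: Id(72) · σ(792/72) = 72 · 12 = 864
  d = 88: Id(88) · σ(792/88) = 88 · 13 = 1144
  d = 99: Id(99) · σ(792/99) = 99 · 15 = 1485
  d = 132: Id(132) · σ(792/132) = 132 · 12 = 1584
  d = 198: Id(198) · σ(792/198) = 198 · 7 = 1386
  d = 264: Id(264) · σ(792/264) = 264 · 4 = 1056
  d = 396: Id(396) · σ(792/396) = 396 · 3 = 1188
  d = 792: Id(792) · σ(792/792) = 792 · 1 = 792
Summing: (Id * σ)(792) = 2340 + 2184 + 2160 + 1872 + 2016 + 1248 + 1620 + 2145 + 1728 + 1512 + 2002 + 1152 + 1980 + 1296 + 1716 + 1848 + 864 + 1144 + 1485 + 1584 + 1386 + 1056 + 1188 + 792 = 38318.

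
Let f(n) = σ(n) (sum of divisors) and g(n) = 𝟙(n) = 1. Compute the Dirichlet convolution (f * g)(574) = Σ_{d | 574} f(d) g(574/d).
(σ * 𝟙)(574) = 1548

Divisors of 574: [1, 2, 7, 14, 41, 82, 287, 574]. For each d | 574:
  d = 1: σ(1) · 𝟙(574/1) = 1 · 1 = 1
  d = 2: σ(2) · 𝟙(574/2) = 3 · 1 = 3
  d = 7: σ(7) · 𝟙(574/7) = 8 · 1 = 8
  d = 14: σ(14) · 𝟙(574/14) = 24 · 1 = 24
  d = 41: σ(41) · 𝟙(574/41) = 42 · 1 = 42
  d = 82: σ(82) · 𝟙(574/82) = 126 · 1 = 126
  d = 287: σ(287) · 𝟙(574/287) = 336 · 1 = 336
  d = 574: σ(574) · 𝟙(574/574) = 1008 · 1 = 1008
Summing: (σ * 𝟙)(574) = 1 + 3 + 8 + 24 + 42 + 126 + 336 + 1008 = 1548.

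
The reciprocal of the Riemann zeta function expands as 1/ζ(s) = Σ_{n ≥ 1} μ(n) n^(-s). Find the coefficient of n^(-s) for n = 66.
μ(66) = -1

Factor n = 66 = 2 · 3 · 11. μ(n) = 0 if any exponent ≥ 2 (not squarefree); otherwise μ(n) = (−1)^{ω(n)} where ω(n) is the number of distinct prime factors. Applying: μ(66) = -1.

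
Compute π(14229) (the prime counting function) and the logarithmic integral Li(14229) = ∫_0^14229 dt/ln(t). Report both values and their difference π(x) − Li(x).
π(14229) = 1672;  Li(14229) ≈ 1696.23;  π(x) − Li(x) ≈ -24.23.

Direct count of primes ≤ 14229 gives π(14229) = 1672. Numerical evaluation of the logarithmic integral gives Li(14229) ≈ 1696.23. The difference π(x) − Li(x) ≈ -24.23 is typically negative for small/moderate x (Li(x) overestimates), though Littlewood's theorem shows this sign changes infinitely often.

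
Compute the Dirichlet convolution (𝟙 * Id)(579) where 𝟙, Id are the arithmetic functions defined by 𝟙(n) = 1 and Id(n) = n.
(𝟙 * Id)(579) = 776

Divisors of 579: [1, 3, 193, 579]. For each d | 579:
  d = 1: 𝟙(1) · Id(579/1) = 1 · 579 = 579
  d = 3: 𝟙(3) · Id(579/3) = 1 · 193 = 193
  d = 193: 𝟙(193) · Id(579/193) = 1 · 3 = 3
  d = 579: 𝟙(579) · Id(579/579) = 1 · 1 = 1
Summing: (𝟙 * Id)(579) = 579 + 193 + 3 + 1 = 776.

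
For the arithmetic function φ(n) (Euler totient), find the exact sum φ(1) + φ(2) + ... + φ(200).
Σ_{n ≤ 200} φ(n) = 12232

Compute φ(n) for each 1 ≤ n ≤ 200: φ(1) = 1, φ(2) = 1, φ(3) = 2, φ(4) = 2, φ(5) = 4, φ(6) = 2, φ(7) = 6, φ(8) = 4, φ(9) = 6, φ(10) = 4, φ(11) = 10, φ(12) = 4, φ(13) = 12, φ(14) = 6, φ(15) = 8, φ(16) = 8, φ(17) = 16, φ(18) = 6, φ(19) = 18, φ(20) = 8, φ(21) = 12, φ(22) = 10, φ(23) = 22, φ(24) = 8, φ(25) = 20, φ(26) = 12, φ(27) = 18, φ(28) = 12, φ(29) = 28, φ(30) = 8, φ(31) = 30, φ(32) = 16, φ(33) = 20, φ(34) = 16, φ(35) = 24, φ(36) = 12, φ(37) = 36, φ(38) = 18, φ(39) = 24, φ(40) = 16, φ(41) = 40, φ(42) = 12, φ(43) = 42, φ(44) = 20, φ(45) = 24, φ(46) = 22, φ(47) = 46, φ(48) = 16, φ(49) = 42, φ(50) = 20, φ(51) = 32, φ(52) = 24, φ(53) = 52, φ(54) = 18, φ(55) = 40, φ(56) = 24, φ(57) = 36, φ(58) = 28, φ(59) = 58, φ(60) = 16, φ(61) = 60, φ(62) = 30, φ(63) = 36, φ(64) = 32, φ(65) = 48, φ(66) = 20, φ(67) = 66, φ(68) = 32, φ(69) = 44, φ(70) = 24, φ(71) = 70, φ(72) = 24, φ(73) = 72, φ(74) = 36, φ(75) = 40, φ(76) = 36, φ(77) = 60, φ(78) = 24, φ(79) = 78, φ(80) = 32, φ(81) = 54, φ(82) = 40, φ(83) = 82, φ(84) = 24, φ(85) = 64, φ(86) = 42, φ(87) = 56, φ(88) = 40, φ(89) = 88, φ(90) = 24, φ(91) = 72, φ(92) = 44, φ(93) = 60, φ(94) = 46, φ(95) = 72, φ(96) = 32, φ(97) = 96, φ(98) = 42, φ(99) = 60, φ(100) = 40, φ(101) = 100, φ(102) = 32, φ(103) = 102, φ(104) = 48, φ(105) = 48, φ(106) = 52, φ(107) = 106, φ(108) = 36, φ(109) = 108, φ(110) = 40, φ(111) = 72, φ(112) = 48, φ(113) = 112, φ(114) = 36, φ(115) = 88, φ(116) = 56, φ(117) = 72, φ(118) = 58, φ(119) = 96, φ(120) = 32, φ(121) = 110, φ(122) = 60, φ(123) = 80, φ(124) = 60, φ(125) = 100, φ(126) = 36, φ(127) = 126, φ(128) = 64, φ(129) = 84, φ(130) = 48, φ(131) = 130, φ(132) = 40, φ(133) = 108, φ(134) = 66, φ(135) = 72, φ(136) = 64, φ(137) = 136, φ(138) = 44, φ(139) = 138, φ(140) = 48, φ(141) = 92, φ(142) = 70, φ(143) = 120, φ(144) = 48, φ(145) = 112, φ(146) = 72, φ(147) = 84, φ(148) = 72, φ(149) = 148, φ(150) = 40, φ(151) = 150, φ(152) = 72, φ(153) = 96, φ(154) = 60, φ(155) = 120, φ(156) = 48, φ(157) = 156, φ(158) = 78, φ(159) = 104, φ(160) = 64, φ(161) = 132, φ(162) = 54, φ(163) = 162, φ(164) = 80, φ(165) = 80, φ(166) = 82, φ(167) = 166, φ(168) = 48, φ(169) = 156, φ(170) = 64, φ(171) = 108, φ(172) = 84, φ(173) = 172, φ(174) = 56, φ(175) = 120, φ(176) = 80, φ(177) = 116, φ(178) = 88, φ(179) = 178, φ(180) = 48, φ(181) = 180, φ(182) = 72, φ(183) = 120, φ(184) = 88, φ(185) = 144, φ(186) = 60, φ(187) = 160, φ(188) = 92, φ(189) = 108, φ(190) = 72, φ(191) = 190, φ(192) = 64, φ(193) = 192, φ(194) = 96, φ(195) = 96, φ(196) = 84, φ(197) = 196, φ(198) = 60, φ(199) = 198, φ(200) = 80. Summing all 200 values: 12232. (Average order: Σ_{n ≤ x} φ(n) ~ (3/π²) x². For x = 200, (3/π²)·200² ≈ 12158.54.)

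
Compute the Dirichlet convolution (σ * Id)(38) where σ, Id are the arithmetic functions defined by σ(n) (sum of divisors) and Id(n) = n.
(σ * Id)(38) = 195

Divisors of 38: [1, 2, 19, 38]. For each d | 38:
  d = 1: σ(1) · Id(38/1) = 1 · 38 = 38
  d = 2: σ(2) · Id(38/2) = 3 · 19 = 57
  d = 19: σ(19) · Id(38/19) = 20 · 2 = 40
  d = 38: σ(38) · Id(38/38) = 60 · 1 = 60
Summing: (σ * Id)(38) = 38 + 57 + 40 + 60 = 195.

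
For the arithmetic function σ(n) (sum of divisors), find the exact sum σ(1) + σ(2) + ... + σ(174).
Σ_{n ≤ 174} σ(n) = 24964

Compute σ(n) for each 1 ≤ n ≤ 174: σ(1) = 1, σ(2) = 3, σ(3) = 4, σ(4) = 7, σ(5) = 6, σ(6) = 12, σ(7) = 8, σ(8) = 15, σ(9) = 13, σ(10) = 18, σ(11) = 12, σ(12) = 28, σ(13) = 14, σ(14) = 24, σ(15) = 24, σ(16) = 31, σ(17) = 18, σ(18) = 39, σ(19) = 20, σ(20) = 42, σ(21) = 32, σ(22) = 36, σ(23) = 24, σ(24) = 60, σ(25) = 31, σ(26) = 42, σ(27) = 40, σ(28) = 56, σ(29) = 30, σ(30) = 72, σ(31) = 32, σ(32) = 63, σ(33) = 48, σ(34) = 54, σ(35) = 48, σ(36) = 91, σ(37) = 38, σ(38) = 60, σ(39) = 56, σ(40) = 90, σ(41) = 42, σ(42) = 96, σ(43) = 44, σ(44) = 84, σ(45) = 78, σ(46) = 72, σ(47) = 48, σ(48) = 124, σ(49) = 57, σ(50) = 93, σ(51) = 72, σ(52) = 98, σ(53) = 54, σ(54) = 120, σ(55) = 72, σ(56) = 120, σ(57) = 80, σ(58) = 90, σ(59) = 60, σ(60) = 168, σ(61) = 62, σ(62) = 96, σ(63) = 104, σ(64) = 127, σ(65) = 84, σ(66) = 144, σ(67) = 68, σ(68) = 126, σ(69) = 96, σ(70) = 144, σ(71) = 72, σ(72) = 195, σ(73) = 74, σ(74) = 114, σ(75) = 124, σ(76) = 140, σ(77) = 96, σ(78) = 168, σ(79) = 80, σ(80) = 186, σ(81) = 121, σ(82) = 126, σ(83) = 84, σ(84) = 224, σ(85) = 108, σ(86) = 132, σ(87) = 120, σ(88) = 180, σ(89) = 90, σ(90) = 234, σ(91) = 112, σ(92) = 168, σ(93) = 128, σ(94) = 144, σ(95) = 120, σ(96) = 252, σ(97) = 98, σ(98) = 171, σ(99) = 156, σ(100) = 217, σ(101) = 102, σ(102) = 216, σ(103) = 104, σ(104) = 210, σ(105) = 192, σ(106) = 162, σ(107) = 108, σ(108) = 280, σ(109) = 110, σ(110) = 216, σ(111) = 152, σ(112) = 248, σ(113) = 114, σ(114) = 240, σ(115) = 144, σ(116) = 210, σ(117) = 182, σ(118) = 180, σ(119) = 144, σ(120) = 360, σ(121) = 133, σ(122) = 186, σ(123) = 168, σ(124) = 224, σ(125) = 156, σ(126) = 312, σ(127) = 128, σ(128) = 255, σ(129) = 176, σ(130) = 252, σ(131) = 132, σ(132) = 336, σ(133) = 160, σ(134) = 204, σ(135) = 240, σ(136) = 270, σ(137) = 138, σ(138) = 288, σ(139) = 140, σ(140) = 336, σ(141) = 192, σ(142) = 216, σ(143) = 168, σ(144) = 403, σ(145) = 180, σ(146) = 222, σ(147) = 228, σ(148) = 266, σ(149) = 150, σ(150) = 372, σ(151) = 152, σ(152) = 300, σ(153) = 234, σ(154) = 288, σ(155) = 192, σ(156) = 392, σ(157) = 158, σ(158) = 240, σ(159) = 216, σ(160) = 378, σ(161) = 192, σ(162) = 363, σ(163) = 164, σ(164) = 294, σ(165) = 288, σ(166) = 252, σ(167) = 168, σ(168) = 480, σ(169) = 183, σ(170) = 324, σ(171) = 260, σ(172) = 308, σ(173) = 174, σ(174) = 360. Summing all 174 values: 24964. (Average order: Σ_{n ≤ x} σ(n) ~ (π²/12) x². For x = 174, (π²/12)·174² ≈ 24901.01.)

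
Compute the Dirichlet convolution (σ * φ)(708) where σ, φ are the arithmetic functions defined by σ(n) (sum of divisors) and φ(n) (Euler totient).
(σ * φ)(708) = 8496

Divisors of 708: [1, 2, 3, 4, 6, 12, 59, 118, 177, 236, 354, 708]. For each d | 708:
  d = 1: σ(1) · φ(708/1) = 1 · 232 = 232
  d = 2: σ(2) · φ(708/2) = 3 · 116 = 348
  d = 3: σ(3) · φ(708/3) = 4 · 116 = 464
  d = 4: σ(4) · φ(708/4) = 7 · 116 = 812
  d = 6: σ(6) · φ(708/6) = 12 · 58 = 696
  d = 12: σ(12) · φ(708/12) = 28 · 58 = 1624
  d = 59: σ(59) · φ(708/59) = 60 · 4 = 240
  d = 118: σ(118) · φ(708/118) = 180 · 2 = 360
  d = 177: σ(177) · φ(708/177) = 240 · 2 = 480
  d = 236: σ(236) · φ(708/236) = 420 · 2 = 840
  d = 354: σ(354) · φ(708/354) = 720 · 1 = 720
  d = 708: σ(708) · φ(708/708) = 1680 · 1 = 1680
Summing: (σ * φ)(708) = 232 + 348 + 464 + 812 + 696 + 1624 + 240 + 360 + 480 + 840 + 720 + 1680 = 8496.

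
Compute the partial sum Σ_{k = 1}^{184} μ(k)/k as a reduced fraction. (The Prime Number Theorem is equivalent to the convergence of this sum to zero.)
Σ μ(k)/k = -9343595117515137578604221545686714814220917855566318160407897740846266/899557715467591630453369012945614634379252921727391775909918599930435715

Values of μ(k) for 1 ≤ k ≤ 184: μ(1) = 1, μ(2) = -1, μ(3) = -1, μ(5) = -1, μ(6) = 1, μ(7) = -1, μ(10) = 1, μ(11) = -1, μ(13) = -1, μ(14) = 1, μ(15) = 1, μ(17) = -1, μ(19) = -1, μ(21) = 1, μ(22) = 1, μ(23) = -1, μ(26) = 1, μ(29) = -1, μ(30) = -1, μ(31) = -1, μ(33) = 1, μ(34) = 1, μ(35) = 1, μ(37) = -1, μ(38) = 1, μ(39) = 1, μ(41) = -1, μ(42) = -1, μ(43) = -1, μ(46) = 1, μ(47) = -1, μ(51) = 1, μ(53) = -1, μ(55) = 1, μ(57) = 1, μ(58) = 1, μ(59) = -1, μ(61) = -1, μ(62) = 1, μ(65) = 1, μ(66) = -1, μ(67) = -1, μ(69) = 1, μ(70) = -1, μ(71) = -1, μ(73) = -1, μ(74) = 1, μ(77) = 1, μ(78) = -1, μ(79) = -1, μ(82) = 1, μ(83) = -1, μ(85) = 1, μ(86) = 1, μ(87) = 1, μ(89) = -1, μ(91) = 1, μ(93) = 1, μ(94) = 1, μ(95) = 1, μ(97) = -1, μ(101) = -1, μ(102) = -1, μ(103) = -1, μ(105) = -1, μ(106) = 1, μ(107) = -1, μ(109) = -1, μ(110) = -1, μ(111) = 1, μ(113) = -1, μ(114) = -1, μ(115) = 1, μ(118) = 1, μ(119) = 1, μ(122) = 1, μ(123) = 1, μ(127) = -1, μ(129) = 1, μ(130) = -1, μ(131) = -1, μ(133) = 1, μ(134) = 1, μ(137) = -1, μ(138) = -1, μ(139) = -1, μ(141) = 1, μ(142) = 1, μ(143) = 1, μ(145) = 1, μ(146) = 1, μ(149) = -1, μ(151) = -1, μ(154) = -1, μ(155) = 1, μ(157) = -1, μ(158) = 1, μ(159) = 1, μ(161) = 1, μ(163) = -1, μ(165) = -1, μ(166) = 1, μ(167) = -1, μ(170) = -1, μ(173) = -1, μ(174) = -1, μ(177) = 1, μ(178) = 1, μ(179) = -1, μ(181) = -1, μ(182) = -1, μ(183) = 1, with μ = 0 on non-squarefree integers. Summing μ(k)/k for k where μ(k) ≠ 0 gives -9343595117515137578604221545686714814220917855566318160407897740846266/899557715467591630453369012945614634379252921727391775909918599930435715 ≈ -0.0104. (PNT ⟺ this sum → 0 as n → ∞.)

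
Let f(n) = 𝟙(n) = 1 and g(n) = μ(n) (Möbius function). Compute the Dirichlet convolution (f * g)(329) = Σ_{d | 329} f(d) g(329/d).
(𝟙 * μ)(329) = 0

Divisors of 329: [1, 7, 47, 329]. For each d | 329:
  d = 1: 𝟙(1) · μ(329/1) = 1 · 1 = 1
  d = 7: 𝟙(7) · μ(329/7) = 1 · -1 = -1
  d = 47: 𝟙(47) · μ(329/47) = 1 · -1 = -1
  d = 329: 𝟙(329) · μ(329/329) = 1 · 1 = 1
Summing: (𝟙 * μ)(329) = 1 + -1 + -1 + 1 = 0.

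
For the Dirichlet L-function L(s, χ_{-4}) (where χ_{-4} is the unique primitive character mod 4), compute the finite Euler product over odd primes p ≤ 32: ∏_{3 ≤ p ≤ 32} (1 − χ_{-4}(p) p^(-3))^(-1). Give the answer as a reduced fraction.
∏ = 16829566118167783909225/17369167366519535960064

The odd primes p ≤ 32 are [3, 5, 7, 11, 13, 17, 19, 23, 29, 31]. For each, χ(p) = 1 if p ≡ 1 mod 4, χ(p) = −1 if p ≡ 3 mod 4. Taking (1 − χ(p)/p^3)^(-1) = p^3/(p^3 − χ(p)): (1 − (-1)/3^3)^(-1) · (1 − (1)/5^3)^(-1) · (1 − (-1)/7^3)^(-1) · (1 − (-1)/11^3)^(-1) · (1 − (1)/13^3)^(-1) · (1 − (1)/17^3)^(-1) · (1 − (-1)/19^3)^(-1) · (1 − (-1)/23^3)^(-1) · (1 − (1)/29^3)^(-1) · (1 − (-1)/31^3)^(-1) = 16829566118167783909225/17369167366519535960064.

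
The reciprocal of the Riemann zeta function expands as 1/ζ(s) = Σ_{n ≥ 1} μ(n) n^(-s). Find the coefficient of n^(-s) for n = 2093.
μ(2093) = -1

Factor n = 2093 = 7 · 13 · 23. μ(n) = 0 if any exponent ≥ 2 (not squarefree); otherwise μ(n) = (−1)^{ω(n)} where ω(n) is the number of distinct prime factors. Applying: μ(2093) = -1.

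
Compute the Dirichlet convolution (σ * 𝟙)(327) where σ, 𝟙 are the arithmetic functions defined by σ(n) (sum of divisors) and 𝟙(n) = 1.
(σ * 𝟙)(327) = 555

Divisors of 327: [1, 3, 109, 327]. For each d | 327:
  d = 1: σ(1) · 𝟙(327/1) = 1 · 1 = 1
  d = 3: σ(3) · 𝟙(327/3) = 4 · 1 = 4
  d = 109: σ(109) · 𝟙(327/109) = 110 · 1 = 110
  d = 327: σ(327) · 𝟙(327/327) = 440 · 1 = 440
Summing: (σ * 𝟙)(327) = 1 + 4 + 110 + 440 = 555.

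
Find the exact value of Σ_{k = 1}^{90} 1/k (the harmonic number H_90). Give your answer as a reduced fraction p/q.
H_90 = 3653182778990767589396015372875328285861/718766754945489455304472257065075294400

Direct summation: H_90 = 1 + 1/2 + ... + 1/90. The least common denominator is lcm(1, ..., 90) = 718766754945489455304472257065075294400; over this denominator the numerator is 718766754945489455304472257065075294400 + 359383377472744727652236128532537647200 + 239588918315163151768157419021691764800 + 179691688736372363826118064266268823600 + 143753350989097891060894451413015058880 + 119794459157581575884078709510845882400 + 102680964992212779329210322437867899200 + 89845844368186181913059032133134411800 + 79862972771721050589385806340563921600 + 71876675494548945530447225706507529440 + 65342432267771768664042932460461390400 + 59897229578790787942039354755422941200 + 55289750380422265792651712081928868800 + 51340482496106389664605161218933949600 + 47917783663032630353631483804338352960 + 44922922184093090956529516066567205900 + 42280397349734673841439544533239723200 + 39931486385860525294692903170281960800 + 37829829207657339752866960898161857600 + 35938337747274472765223612853253764720 + 34226988330737593109736774145955966400 + 32671216133885884332021466230230695200 + 31250728475890845882803141611525012800 + 29948614789395393971019677377711470600 + 28750670197819578212178890282603011776 + 27644875190211132896325856040964434400 + 26620990923907016863128602113521307200 + 25670241248053194832302580609466974800 + 24785060515361705355326629553968113600 + 23958891831516315176815741902169176480 + 23186024353080305009821685711776622400 + 22461461092046545478264758033283602950 + 21780810755923922888014310820153796800 + 21140198674867336920719772266619861600 + 20536192998442555865842064487573579840 + 19965743192930262647346451585140980400 + 19426128512040255548769520461218251200 + 18914914603828669876433480449080928800 + 18429916793474088597550570693976289600 + 17969168873637236382611806426626882360 + 17530896462085108665962737977196958400 + 17113494165368796554868387072977983200 + 16715505928964871053592378071280820800 + 16335608066942942166010733115115347600 + 15972594554344210117877161268112784320 + 15625364237945422941401570805762506400 + 15292909679691265006478133129044155200 + 14974307394697696985509838688855735300 + 14668709284601825618458617491123985600 + 14375335098909789106089445141301505888 + 14093465783244891280479848177746574400 + 13822437595105566448162928020482217200 + 13561636885763951986876835038963684800 + 13310495461953508431564301056760653600 + 13068486453554353732808586492092278080 + 12835120624026597416151290304733487400 + 12609943069219113250955653632720619200 + 12392530257680852677663314776984056800 + 12182487371957448394991055204492801600 + 11979445915758157588407870951084588240 + 11783061556483433693515938640411070400 + 11593012176540152504910842855888311200 + 11408996110245864369912258048651988800 + 11230730546023272739132379016641801475 + 11057950076084453158530342416385773760 + 10890405377961961444007155410076898400 + 10727862014111782914992123239777243200 + 10570099337433668460359886133309930800 + 10416909491963615294267713870508337600 + 10268096499221277932921032243786789920 + 10123475421767457116964397986832046400 + 9982871596465131323673225792570490200 + 9846119930760129524718798041987332800 + 9713064256020127774384760230609125600 + 9583556732606526070726296760867670592 + 9457457301914334938216740224540464400 + 9334633181110252666291847494351627200 + 9214958396737044298775285346988144800 + 9098313353740372851955345026140193600 + 8984584436818618191305903213313441180 + 8873663641302338954376200704507102400 + 8765448231042554332981368988598479200 + 8659840421029993437403280205603316800 + 8556747082684398277434193536488991600 + 8456079469946934768287908906647944640 + 8357752964482435526796189035640410400 + 8261686838453901785108876517989371200 + 8167804033471471083005366557557673800 + 8076030954443701744994070304101969600 + 7986297277172105058938580634056392160 = 3653182778990767589396015372875328285861, so H_90 = 3653182778990767589396015372875328285861/718766754945489455304472257065075294400 (already in lowest terms) ≈ 5.08257. (The PNT-adjacent estimate ln(90) + γ ≈ 5.07703 matches within O(1/n).)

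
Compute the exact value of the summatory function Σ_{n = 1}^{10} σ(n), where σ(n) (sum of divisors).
Σ_{n ≤ 10} σ(n) = 87

Compute σ(n) for each 1 ≤ n ≤ 10: σ(1) = 1, σ(2) = 3, σ(3) = 4, σ(4) = 7, σ(5) = 6, σ(6) = 12, σ(7) = 8, σ(8) = 15, σ(9) = 13, σ(10) = 18. Summing all 10 values: 87. (Average order: Σ_{n ≤ x} σ(n) ~ (π²/12) x². For x = 10, (π²/12)·10² ≈ 82.25.)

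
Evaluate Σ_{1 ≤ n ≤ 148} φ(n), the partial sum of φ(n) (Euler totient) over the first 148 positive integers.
Σ_{n ≤ 148} φ(n) = 6670

Compute φ(n) for each 1 ≤ n ≤ 148: φ(1) = 1, φ(2) = 1, φ(3) = 2, φ(4) = 2, φ(5) = 4, φ(6) = 2, φ(7) = 6, φ(8) = 4, φ(9) = 6, φ(10) = 4, φ(11) = 10, φ(12) = 4, φ(13) = 12, φ(14) = 6, φ(15) = 8, φ(16) = 8, φ(17) = 16, φ(18) = 6, φ(19) = 18, φ(20) = 8, φ(21) = 12, φ(22) = 10, φ(23) = 22, φ(24) = 8, φ(25) = 20, φ(26) = 12, φ(27) = 18, φ(28) = 12, φ(29) = 28, φ(30) = 8, φ(31) = 30, φ(32) = 16, φ(33) = 20, φ(34) = 16, φ(35) = 24, φ(36) = 12, φ(37) = 36, φ(38) = 18, φ(39) = 24, φ(40) = 16, φ(41) = 40, φ(42) = 12, φ(43) = 42, φ(44) = 20, φ(45) = 24, φ(46) = 22, φ(47) = 46, φ(48) = 16, φ(49) = 42, φ(50) = 20, φ(51) = 32, φ(52) = 24, φ(53) = 52, φ(54) = 18, φ(55) = 40, φ(56) = 24, φ(57) = 36, φ(58) = 28, φ(59) = 58, φ(60) = 16, φ(61) = 60, φ(62) = 30, φ(63) = 36, φ(64) = 32, φ(65) = 48, φ(66) = 20, φ(67) = 66, φ(68) = 32, φ(69) = 44, φ(70) = 24, φ(71) = 70, φ(72) = 24, φ(73) = 72, φ(74) = 36, φ(75) = 40, φ(76) = 36, φ(77) = 60, φ(78) = 24, φ(79) = 78, φ(80) = 32, φ(81) = 54, φ(82) = 40, φ(83) = 82, φ(84) = 24, φ(85) = 64, φ(86) = 42, φ(87) = 56, φ(88) = 40, φ(89) = 88, φ(90) = 24, φ(91) = 72, φ(92) = 44, φ(93) = 60, φ(94) = 46, φ(95) = 72, φ(96) = 32, φ(97) = 96, φ(98) = 42, φ(99) = 60, φ(100) = 40, φ(101) = 100, φ(102) = 32, φ(103) = 102, φ(104) = 48, φ(105) = 48, φ(106) = 52, φ(107) = 106, φ(108) = 36, φ(109) = 108, φ(110) = 40, φ(111) = 72, φ(112) = 48, φ(113) = 112, φ(114) = 36, φ(115) = 88, φ(116) = 56, φ(117) = 72, φ(118) = 58, φ(119) = 96, φ(120) = 32, φ(121) = 110, φ(122) = 60, φ(123) = 80, φ(124) = 60, φ(125) = 100, φ(126) = 36, φ(127) = 126, φ(128) = 64, φ(129) = 84, φ(130) = 48, φ(131) = 130, φ(132) = 40, φ(133) = 108, φ(134) = 66, φ(135) = 72, φ(136) = 64, φ(137) = 136, φ(138) = 44, φ(139) = 138, φ(140) = 48, φ(141) = 92, φ(142) = 70, φ(143) = 120, φ(144) = 48, φ(145) = 112, φ(146) = 72, φ(147) = 84, φ(148) = 72. Summing all 148 values: 6670. (Average order: Σ_{n ≤ x} φ(n) ~ (3/π²) x². For x = 148, (3/π²)·148² ≈ 6658.02.)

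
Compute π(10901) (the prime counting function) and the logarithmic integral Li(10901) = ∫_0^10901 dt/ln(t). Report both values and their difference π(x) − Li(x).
π(10901) = 1325;  Li(10901) ≈ 1343.50;  π(x) − Li(x) ≈ -18.50.

Direct count of primes ≤ 10901 gives π(10901) = 1325. Numerical evaluation of the logarithmic integral gives Li(10901) ≈ 1343.50. The difference π(x) − Li(x) ≈ -18.50 is typically negative for small/moderate x (Li(x) overestimates), though Littlewood's theorem shows this sign changes infinitely often.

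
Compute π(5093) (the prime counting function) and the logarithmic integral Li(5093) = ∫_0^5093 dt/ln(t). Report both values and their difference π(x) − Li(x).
π(5093) = 680;  Li(5093) ≈ 695.19;  π(x) − Li(x) ≈ -15.19.

Direct count of primes ≤ 5093 gives π(5093) = 680. Numerical evaluation of the logarithmic integral gives Li(5093) ≈ 695.19. The difference π(x) − Li(x) ≈ -15.19 is typically negative for small/moderate x (Li(x) overestimates), though Littlewood's theorem shows this sign changes infinitely often.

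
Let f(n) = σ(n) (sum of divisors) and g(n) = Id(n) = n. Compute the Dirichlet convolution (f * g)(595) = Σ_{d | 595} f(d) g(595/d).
(σ * Id)(595) = 5775

Divisors of 595: [1, 5, 7, 17, 35, 85, 119, 595]. For each d | 595:
  d = 1: σ(1) · Id(595/1) = 1 · 595 = 595
  d = 5: σ(5) · Id(595/5) = 6 · 119 = 714
  d = 7: σ(7) · Id(595/7) = 8 · 85 = 680
  d = 17: σ(17) · Id(595/17) = 18 · 35 = 630
  d = 35: σ(35) · Id(595/35) = 48 · 17 = 816
  d = 85: σ(85) · Id(595/85) = 108 · 7 = 756
  d = 119: σ(119) · Id(595/119) = 144 · 5 = 720
  d = 595: σ(595) · Id(595/595) = 864 · 1 = 864
Summing: (σ * Id)(595) = 595 + 714 + 680 + 630 + 816 + 756 + 720 + 864 = 5775.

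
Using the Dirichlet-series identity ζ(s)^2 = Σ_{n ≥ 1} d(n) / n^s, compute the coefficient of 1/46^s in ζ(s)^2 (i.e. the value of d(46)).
d(46) = 4

ζ(s)^2 = (Σ 1/m^s)(Σ 1/k^s). The coefficient of 1/n^s in the product is the number of ordered pairs (m, k) with mk = n, which equals d(n). For n = 46, divisors are [1, 2, 23, 46], so d(46) = 4.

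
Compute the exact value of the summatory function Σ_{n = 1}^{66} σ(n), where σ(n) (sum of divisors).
Σ_{n ≤ 66} σ(n) = 3631

Compute σ(n) for each 1 ≤ n ≤ 66: σ(1) = 1, σ(2) = 3, σ(3) = 4, σ(4) = 7, σ(5) = 6, σ(6) = 12, σ(7) = 8, σ(8) = 15, σ(9) = 13, σ(10) = 18, σ(11) = 12, σ(12) = 28, σ(13) = 14, σ(14) = 24, σ(15) = 24, σ(16) = 31, σ(17) = 18, σ(18) = 39, σ(19) = 20, σ(20) = 42, σ(21) = 32, σ(22) = 36, σ(23) = 24, σ(24) = 60, σ(25) = 31, σ(26) = 42, σ(27) = 40, σ(28) = 56, σ(29) = 30, σ(30) = 72, σ(31) = 32, σ(32) = 63, σ(33) = 48, σ(34) = 54, σ(35) = 48, σ(36) = 91, σ(37) = 38, σ(38) = 60, σ(39) = 56, σ(40) = 90, σ(41) = 42, σ(42) = 96, σ(43) = 44, σ(44) = 84, σ(45) = 78, σ(46) = 72, σ(47) = 48, σ(48) = 124, σ(49) = 57, σ(50) = 93, σ(51) = 72, σ(52) = 98, σ(53) = 54, σ(54) = 120, σ(55) = 72, σ(56) = 120, σ(57) = 80, σ(58) = 90, σ(59) = 60, σ(60) = 168, σ(61) = 62, σ(62) = 96, σ(63) = 104, σ(64) = 127, σ(65) = 84, σ(66) = 144. Summing all 66 values: 3631. (Average order: Σ_{n ≤ x} σ(n) ~ (π²/12) x². For x = 66, (π²/12)·66² ≈ 3582.67.)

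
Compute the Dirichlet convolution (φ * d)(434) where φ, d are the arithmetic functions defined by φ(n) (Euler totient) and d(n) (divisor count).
(φ * d)(434) = 768

Divisors of 434: [1, 2, 7, 14, 31, 62, 217, 434]. For each d | 434:
  d = 1: φ(1) · d(434/1) = 1 · 8 = 8
  d = 2: φ(2) · d(434/2) = 1 · 4 = 4
  d = 7: φ(7) · d(434/7) = 6 · 4 = 24
  d = 14: φ(14) · d(434/14) = 6 · 2 = 12
  d = 31: φ(31) · d(434/31) = 30 · 4 = 120
  d = 62: φ(62) · d(434/62) = 30 · 2 = 60
  d = 217: φ(217) · d(434/217) = 180 · 2 = 360
  d = 434: φ(434) · d(434/434) = 180 · 1 = 180
Summing: (φ * d)(434) = 8 + 4 + 24 + 12 + 120 + 60 + 360 + 180 = 768.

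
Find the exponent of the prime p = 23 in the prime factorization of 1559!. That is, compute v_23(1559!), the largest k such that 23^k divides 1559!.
v_23(1559!) = 69

Legendre's formula: v_p(n!) = Σ_{k ≥ 1} ⌊n / p^k⌋. For p = 23, n = 1559, the terms are:
  ⌊1559/23^1⌋ = ⌊1559/23⌋ = 67
  ⌊1559/23^2⌋ = ⌊1559/529⌋ = 2
(the next term ⌊1559/23^3⌋ = 0, terminating the sum). Summing: v_23(1559!) = 67 + 2 = 69.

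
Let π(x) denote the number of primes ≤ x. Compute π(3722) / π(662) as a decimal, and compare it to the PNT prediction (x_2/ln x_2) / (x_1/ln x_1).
π(3722)/π(662) = 519/121 ≈ 4.2893;  PNT prediction ≈ 4.4416.

π(662) = 121 and π(3722) = 519, so π(3722)/π(662) ≈ 4.2893. The PNT-predicted ratio is (3722/ln(3722)) / (662/ln(662)) ≈ 4.4416. The two agree to within a few percent, as expected.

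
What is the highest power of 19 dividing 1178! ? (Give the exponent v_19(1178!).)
v_19(1178!) = 65

Legendre's formula: v_p(n!) = Σ_{k ≥ 1} ⌊n / p^k⌋. For p = 19, n = 1178, the terms are:
  ⌊1178/19^1⌋ = ⌊1178/19⌋ = 62
  ⌊1178/19^2⌋ = ⌊1178/361⌋ = 3
(the next term ⌊1178/19^3⌋ = 0, terminating the sum). Summing: v_19(1178!) = 62 + 3 = 65.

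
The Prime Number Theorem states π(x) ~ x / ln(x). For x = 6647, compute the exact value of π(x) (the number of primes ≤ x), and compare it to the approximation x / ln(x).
π(6647) = 856;  x/ln(x) ≈ 755.18;  relative error ≈ 11.78%.

Directly count primes up to 6647: π(6647) = 856. The PNT approximation gives 6647/ln(6647) ≈ 6647/8.80192 ≈ 755.18. Relative error (π(x) − x/ln(x)) / π(x) ≈ 11.78%; the approximation is known to undercount slightly (Li(x) is a better estimate).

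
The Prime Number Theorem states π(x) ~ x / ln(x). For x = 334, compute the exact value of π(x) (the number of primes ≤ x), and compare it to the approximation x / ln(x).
π(334) = 67;  x/ln(x) ≈ 57.48;  relative error ≈ 14.22%.

Directly count primes up to 334: π(334) = 67. The PNT approximation gives 334/ln(334) ≈ 334/5.81114 ≈ 57.48. Relative error (π(x) − x/ln(x)) / π(x) ≈ 14.22%; the approximation is known to undercount slightly (Li(x) is a better estimate).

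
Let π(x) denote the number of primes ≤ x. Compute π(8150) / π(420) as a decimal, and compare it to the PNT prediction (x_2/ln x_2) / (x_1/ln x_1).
π(8150)/π(420) = 1023/81 ≈ 12.6296;  PNT prediction ≈ 13.0150.

π(420) = 81 and π(8150) = 1023, so π(8150)/π(420) ≈ 12.6296. The PNT-predicted ratio is (8150/ln(8150)) / (420/ln(420)) ≈ 13.0150. The two agree to within a few percent, as expected.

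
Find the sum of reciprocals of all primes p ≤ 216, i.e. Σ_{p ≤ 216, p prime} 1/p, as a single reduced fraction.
Σ 1/p = 3215488142498485484492183158345029261034221047849345857469577412562094716564064084247/1645783550795210387735581011435590727981167322669649249414629852197255934130751870910

π(216) = 47, so the primes ≤ 216 are [2, 3, 5, 7, 11, 13, 17, 19, 23, 29, 31, 37, 41, 43, 47, 53, 59, 61, 67, 71, 73, 79, 83, 89, 97, 101, 103, 107, 109, 113, 127, 131, 137, 139, 149, 151, 157, 163, 167, 173, 179, 181, 191, 193, 197, 199, 211]. Summing 1/p over these primes: 3215488142498485484492183158345029261034221047849345857469577412562094716564064084247/1645783550795210387735581011435590727981167322669649249414629852197255934130751870910 ≈ 1.9538. Mertens estimate ln ln(216) + 0.2615 ≈ 1.9433.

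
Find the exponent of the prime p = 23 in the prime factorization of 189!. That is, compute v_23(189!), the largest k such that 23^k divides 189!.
v_23(189!) = 8

Legendre's formula: v_p(n!) = Σ_{k ≥ 1} ⌊n / p^k⌋. For p = 23, n = 189, the terms are:
  ⌊189/23^1⌋ = ⌊189/23⌋ = 8
(the next term ⌊189/23^2⌋ = 0, terminating the sum). Summing: v_23(189!) = 8 = 8.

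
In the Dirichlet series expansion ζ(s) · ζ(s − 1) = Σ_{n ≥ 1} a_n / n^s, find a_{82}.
σ(82) = 126

In the product (Σ m^0/m^s)(Σ k / k^s) = Σ (Σ_{d | n} d) / n^s, the coefficient of 1/n^s is σ(n) = Σ_{d | n} d. For n = 82, divisors are [1, 2, 41, 82]; summing: σ(82) = 126.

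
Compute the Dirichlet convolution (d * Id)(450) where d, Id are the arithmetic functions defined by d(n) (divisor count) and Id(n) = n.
(d * Id)(450) = 2736

Divisors of 450: [1, 2, 3, 5, 6, 9, 10, 15, 18, 25, 30, 45, 50, 75, 90, 150, 225, 450]. For each d | 450:
  d = 1: d(1) · Id(450/1) = 1 · 450 = 450
  d = 2: d(2) · Id(450/2) = 2 · 225 = 450
  d = 3: d(3) · Id(450/3) = 2 · 150 = 300
  d = 5: d(5) · Id(450/5) = 2 · 90 = 180
  d = 6: d(6) · Id(450/6) = 4 · 75 = 300
  d = 9: d(9) · Id(450/9) = 3 · 50 = 150
  d = 10: d(10) · Id(450/10) = 4 · 45 = 180
  d = 15: d(15) · Id(450/15) = 4 · 30 = 120
  d = 18: d(18) · Id(450/18) = 6 · 25 = 150
  d = 25: d(25) · Id(450/25) = 3 · 18 = 54
  d = 30: d(30) · Id(450/30) = 8 · 15 = 120
  d = 45: d(45) · Id(450/45) = 6 · 10 = 60
  d = 50: d(50) · Id(450/50) = 6 · 9 = 54
  d = 75: d(75) · Id(450/75) = 6 · 6 = 36
  d = 90: d(90) · Id(450/90) = 12 · 5 = 60
  d = 150: d(150) · Id(450/150) = 12 · 3 = 36
  d = 225: d(225) · Id(450/225) = 9 · 2 = 18
  d = 450: d(450) · Id(450/450) = 18 · 1 = 18
Summing: (d * Id)(450) = 450 + 450 + 300 + 180 + 300 + 150 + 180 + 120 + 150 + 54 + 120 + 60 + 54 + 36 + 60 + 36 + 18 + 18 = 2736.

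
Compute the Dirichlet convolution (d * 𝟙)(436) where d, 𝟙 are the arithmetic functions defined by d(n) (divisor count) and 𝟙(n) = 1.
(d * 𝟙)(436) = 18

Divisors of 436: [1, 2, 4, 109, 218, 436]. For each d | 436:
  d = 1: d(1) · 𝟙(436/1) = 1 · 1 = 1
  d = 2: d(2) · 𝟙(436/2) = 2 · 1 = 2
  d = 4: d(4) · 𝟙(436/4) = 3 · 1 = 3
  d = 109: d(109) · 𝟙(436/109) = 2 · 1 = 2
  d = 218: d(218) · 𝟙(436/218) = 4 · 1 = 4
  d = 436: d(436) · 𝟙(436/436) = 6 · 1 = 6
Summing: (d * 𝟙)(436) = 1 + 2 + 3 + 2 + 4 + 6 = 18.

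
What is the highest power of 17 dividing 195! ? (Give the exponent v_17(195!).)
v_17(195!) = 11

Legendre's formula: v_p(n!) = Σ_{k ≥ 1} ⌊n / p^k⌋. For p = 17, n = 195, the terms are:
  ⌊195/17^1⌋ = ⌊195/17⌋ = 11
(the next term ⌊195/17^2⌋ = 0, terminating the sum). Summing: v_17(195!) = 11 = 11.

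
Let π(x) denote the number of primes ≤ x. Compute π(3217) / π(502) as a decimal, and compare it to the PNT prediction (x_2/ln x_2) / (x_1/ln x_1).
π(3217)/π(502) = 455/95 ≈ 4.7895;  PNT prediction ≈ 4.9344.

π(502) = 95 and π(3217) = 455, so π(3217)/π(502) ≈ 4.7895. The PNT-predicted ratio is (3217/ln(3217)) / (502/ln(502)) ≈ 4.9344. The two agree to within a few percent, as expected.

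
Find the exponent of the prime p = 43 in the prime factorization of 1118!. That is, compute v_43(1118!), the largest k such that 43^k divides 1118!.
v_43(1118!) = 26

Legendre's formula: v_p(n!) = Σ_{k ≥ 1} ⌊n / p^k⌋. For p = 43, n = 1118, the terms are:
  ⌊1118/43^1⌋ = ⌊1118/43⌋ = 26
(the next term ⌊1118/43^2⌋ = 0, terminating the sum). Summing: v_43(1118!) = 26 = 26.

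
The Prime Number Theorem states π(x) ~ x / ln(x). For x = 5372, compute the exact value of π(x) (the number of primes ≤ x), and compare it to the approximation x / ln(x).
π(5372) = 708;  x/ln(x) ≈ 625.45;  relative error ≈ 11.66%.

Directly count primes up to 5372: π(5372) = 708. The PNT approximation gives 5372/ln(5372) ≈ 5372/8.58896 ≈ 625.45. Relative error (π(x) − x/ln(x)) / π(x) ≈ 11.66%; the approximation is known to undercount slightly (Li(x) is a better estimate).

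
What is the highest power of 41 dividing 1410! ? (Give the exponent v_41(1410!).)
v_41(1410!) = 34

Legendre's formula: v_p(n!) = Σ_{k ≥ 1} ⌊n / p^k⌋. For p = 41, n = 1410, the terms are:
  ⌊1410/41^1⌋ = ⌊1410/41⌋ = 34
(the next term ⌊1410/41^2⌋ = 0, terminating the sum). Summing: v_41(1410!) = 34 = 34.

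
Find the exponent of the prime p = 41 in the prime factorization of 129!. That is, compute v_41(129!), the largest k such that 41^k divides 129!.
v_41(129!) = 3

Legendre's formula: v_p(n!) = Σ_{k ≥ 1} ⌊n / p^k⌋. For p = 41, n = 129, the terms are:
  ⌊129/41^1⌋ = ⌊129/41⌋ = 3
(the next term ⌊129/41^2⌋ = 0, terminating the sum). Summing: v_41(129!) = 3 = 3.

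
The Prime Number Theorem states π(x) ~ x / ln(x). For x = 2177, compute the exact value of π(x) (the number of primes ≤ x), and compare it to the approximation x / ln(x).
π(2177) = 326;  x/ln(x) ≈ 283.25;  relative error ≈ 13.11%.

Directly count primes up to 2177: π(2177) = 326. The PNT approximation gives 2177/ln(2177) ≈ 2177/7.68570 ≈ 283.25. Relative error (π(x) − x/ln(x)) / π(x) ≈ 13.11%; the approximation is known to undercount slightly (Li(x) is a better estimate).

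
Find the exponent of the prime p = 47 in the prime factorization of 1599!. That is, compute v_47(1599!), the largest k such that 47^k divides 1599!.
v_47(1599!) = 34

Legendre's formula: v_p(n!) = Σ_{k ≥ 1} ⌊n / p^k⌋. For p = 47, n = 1599, the terms are:
  ⌊1599/47^1⌋ = ⌊1599/47⌋ = 34
(the next term ⌊1599/47^2⌋ = 0, terminating the sum). Summing: v_47(1599!) = 34 = 34.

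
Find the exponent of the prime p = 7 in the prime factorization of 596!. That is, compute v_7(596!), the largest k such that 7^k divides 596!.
v_7(596!) = 98

Legendre's formula: v_p(n!) = Σ_{k ≥ 1} ⌊n / p^k⌋. For p = 7, n = 596, the terms are:
  ⌊596/7^1⌋ = ⌊596/7⌋ = 85
  ⌊596/7^2⌋ = ⌊596/49⌋ = 12
  ⌊596/7^3⌋ = ⌊596/343⌋ = 1
(the next term ⌊596/7^4⌋ = 0, terminating the sum). Summing: v_7(596!) = 85 + 12 + 1 = 98.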